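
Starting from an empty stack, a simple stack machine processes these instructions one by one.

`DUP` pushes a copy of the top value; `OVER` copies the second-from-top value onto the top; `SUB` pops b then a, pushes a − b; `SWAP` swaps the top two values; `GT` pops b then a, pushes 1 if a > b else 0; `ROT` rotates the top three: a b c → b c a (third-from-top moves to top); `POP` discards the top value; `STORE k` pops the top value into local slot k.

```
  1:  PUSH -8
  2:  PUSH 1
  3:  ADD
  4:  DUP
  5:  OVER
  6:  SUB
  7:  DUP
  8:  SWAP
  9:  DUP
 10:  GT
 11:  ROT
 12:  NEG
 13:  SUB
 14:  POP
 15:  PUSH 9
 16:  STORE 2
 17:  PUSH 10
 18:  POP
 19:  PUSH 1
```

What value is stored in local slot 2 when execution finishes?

PUSH -8 : -8
PUSH 1  : -8 1
ADD     : -7
DUP     : -7 -7
OVER    : -7 -7 -7
SUB     : -7 0
DUP     : -7 0 0
SWAP    : -7 0 0
DUP     : -7 0 0 0
GT      : -7 0 0
ROT     : 0 0 -7
NEG     : 0 0 7
SUB     : 0 -7
POP     : 0
PUSH 9  : 0 9
STORE 2 : 0
PUSH 10 : 0 10
POP     : 0
PUSH 1  : 0 1

9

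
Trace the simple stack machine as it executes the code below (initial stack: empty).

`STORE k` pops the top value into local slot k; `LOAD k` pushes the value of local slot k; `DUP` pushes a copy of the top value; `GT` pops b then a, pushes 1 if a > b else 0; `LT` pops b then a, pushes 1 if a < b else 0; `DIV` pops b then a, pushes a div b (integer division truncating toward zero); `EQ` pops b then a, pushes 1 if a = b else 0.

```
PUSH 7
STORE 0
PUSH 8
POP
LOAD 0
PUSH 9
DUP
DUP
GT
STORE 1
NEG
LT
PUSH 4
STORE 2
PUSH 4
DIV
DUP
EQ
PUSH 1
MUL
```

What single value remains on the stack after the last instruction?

1

PUSH 7  : 7
STORE 0 : (empty)
PUSH 8  : 8
POP     : (empty)
LOAD 0  : 7
PUSH 9  : 7 9
DUP     : 7 9 9
DUP     : 7 9 9 9
GT      : 7 9 0
STORE 1 : 7 9
NEG     : 7 -9
LT      : 0
PUSH 4  : 0 4
STORE 2 : 0
PUSH 4  : 0 4
DIV     : 0
DUP     : 0 0
EQ      : 1
PUSH 1  : 1 1
MUL     : 1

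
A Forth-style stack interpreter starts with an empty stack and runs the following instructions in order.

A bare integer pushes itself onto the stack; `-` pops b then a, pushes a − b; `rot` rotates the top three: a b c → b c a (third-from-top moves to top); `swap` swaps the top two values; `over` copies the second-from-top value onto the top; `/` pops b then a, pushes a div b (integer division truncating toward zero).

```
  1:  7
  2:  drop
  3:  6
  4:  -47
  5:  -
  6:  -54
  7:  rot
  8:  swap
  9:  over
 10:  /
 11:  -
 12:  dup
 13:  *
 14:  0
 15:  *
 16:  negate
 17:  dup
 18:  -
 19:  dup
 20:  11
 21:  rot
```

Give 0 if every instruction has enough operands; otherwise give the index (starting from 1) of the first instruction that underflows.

7     7
drop  (empty)
6     6
-47   6 -47
-     53
-54   53 -54
rot  — needs 3 operands, stack has 2 → underflow

7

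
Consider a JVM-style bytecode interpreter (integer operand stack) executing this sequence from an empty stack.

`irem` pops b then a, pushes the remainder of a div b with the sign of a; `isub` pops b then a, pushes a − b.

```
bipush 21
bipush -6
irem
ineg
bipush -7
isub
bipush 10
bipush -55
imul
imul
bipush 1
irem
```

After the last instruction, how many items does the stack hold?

bipush 21  → [21]
bipush -6  → [21, -6]
irem       → [3]
ineg       → [-3]
bipush -7  → [-3, -7]
isub       → [4]
bipush 10  → [4, 10]
bipush -55 → [4, 10, -55]
imul       → [4, -550]
imul       → [-2200]
bipush 1   → [-2200, 1]
irem       → [0]

1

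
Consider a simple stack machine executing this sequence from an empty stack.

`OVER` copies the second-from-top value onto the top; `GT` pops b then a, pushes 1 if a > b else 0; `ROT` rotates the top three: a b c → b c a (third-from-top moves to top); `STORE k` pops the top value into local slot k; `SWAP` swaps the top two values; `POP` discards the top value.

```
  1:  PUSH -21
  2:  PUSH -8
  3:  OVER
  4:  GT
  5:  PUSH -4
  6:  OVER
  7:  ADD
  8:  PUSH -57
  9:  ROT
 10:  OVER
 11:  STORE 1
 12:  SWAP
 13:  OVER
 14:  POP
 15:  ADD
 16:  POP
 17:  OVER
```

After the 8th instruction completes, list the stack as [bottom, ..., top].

[-21, 1, -3, -57]

PUSH -21 -> [-21]
PUSH -8  -> [-21, -8]
OVER     -> [-21, -8, -21]
GT       -> [-21, 1]
PUSH -4  -> [-21, 1, -4]
OVER     -> [-21, 1, -4, 1]
ADD      -> [-21, 1, -3]
PUSH -57 -> [-21, 1, -3, -57]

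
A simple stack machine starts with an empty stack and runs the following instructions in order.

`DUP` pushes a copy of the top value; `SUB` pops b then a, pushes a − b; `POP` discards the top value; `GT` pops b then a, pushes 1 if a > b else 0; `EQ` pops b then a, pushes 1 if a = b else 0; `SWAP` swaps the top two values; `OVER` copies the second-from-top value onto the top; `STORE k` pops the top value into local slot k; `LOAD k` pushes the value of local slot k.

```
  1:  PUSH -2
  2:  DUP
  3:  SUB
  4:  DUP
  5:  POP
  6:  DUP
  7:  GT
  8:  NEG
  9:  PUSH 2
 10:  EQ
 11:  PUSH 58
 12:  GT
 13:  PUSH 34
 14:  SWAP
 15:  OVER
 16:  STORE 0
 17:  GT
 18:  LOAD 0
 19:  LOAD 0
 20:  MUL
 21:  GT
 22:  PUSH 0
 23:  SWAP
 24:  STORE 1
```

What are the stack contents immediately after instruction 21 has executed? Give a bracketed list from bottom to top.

[0]

PUSH -2 → -2
DUP     → -2 -2
SUB     → 0
DUP     → 0 0
POP     → 0
DUP     → 0 0
GT      → 0
NEG     → 0
PUSH 2  → 0 2
EQ      → 0
PUSH 58 → 0 58
GT      → 0
PUSH 34 → 0 34
SWAP    → 34 0
OVER    → 34 0 34
STORE 0 → 34 0
GT      → 1
LOAD 0  → 1 34
LOAD 0  → 1 34 34
MUL     → 1 1156
GT      → 0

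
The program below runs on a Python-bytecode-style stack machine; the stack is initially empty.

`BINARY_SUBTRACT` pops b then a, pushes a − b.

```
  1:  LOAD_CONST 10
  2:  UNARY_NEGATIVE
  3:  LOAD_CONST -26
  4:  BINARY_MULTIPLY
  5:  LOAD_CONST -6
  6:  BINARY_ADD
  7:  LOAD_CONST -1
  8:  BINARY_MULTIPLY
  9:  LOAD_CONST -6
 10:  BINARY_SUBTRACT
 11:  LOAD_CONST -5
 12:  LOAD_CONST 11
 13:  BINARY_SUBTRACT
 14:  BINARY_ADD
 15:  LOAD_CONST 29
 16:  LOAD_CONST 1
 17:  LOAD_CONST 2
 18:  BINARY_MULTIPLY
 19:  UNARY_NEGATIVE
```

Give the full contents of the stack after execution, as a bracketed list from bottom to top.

[-264, 29, -2]

LOAD_CONST 10   -> 10
UNARY_NEGATIVE  -> -10
LOAD_CONST -26  -> -10 -26
BINARY_MULTIPLY -> 260
LOAD_CONST -6   -> 260 -6
BINARY_ADD      -> 254
LOAD_CONST -1   -> 254 -1
BINARY_MULTIPLY -> -254
LOAD_CONST -6   -> -254 -6
BINARY_SUBTRACT -> -248
LOAD_CONST -5   -> -248 -5
LOAD_CONST 11   -> -248 -5 11
BINARY_SUBTRACT -> -248 -16
BINARY_ADD      -> -264
LOAD_CONST 29   -> -264 29
LOAD_CONST 1    -> -264 29 1
LOAD_CONST 2    -> -264 29 1 2
BINARY_MULTIPLY -> -264 29 2
UNARY_NEGATIVE  -> -264 29 -2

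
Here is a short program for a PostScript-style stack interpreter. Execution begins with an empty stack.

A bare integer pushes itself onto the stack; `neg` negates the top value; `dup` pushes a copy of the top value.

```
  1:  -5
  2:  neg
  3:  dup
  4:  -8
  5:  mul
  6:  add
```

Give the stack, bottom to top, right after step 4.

-5  -> -5
neg -> 5
dup -> 5 5
-8  -> 5 5 -8

[5, 5, -8]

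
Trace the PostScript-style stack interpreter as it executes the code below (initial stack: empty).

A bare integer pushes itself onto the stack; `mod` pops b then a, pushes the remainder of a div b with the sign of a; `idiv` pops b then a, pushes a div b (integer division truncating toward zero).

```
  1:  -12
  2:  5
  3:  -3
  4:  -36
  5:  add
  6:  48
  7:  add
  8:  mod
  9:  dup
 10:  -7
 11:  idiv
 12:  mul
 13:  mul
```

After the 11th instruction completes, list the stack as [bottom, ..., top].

-12  -> -12
5    -> -12 5
-3   -> -12 5 -3
-36  -> -12 5 -3 -36
add  -> -12 5 -39
48   -> -12 5 -39 48
add  -> -12 5 9
mod  -> -12 5
dup  -> -12 5 5
-7   -> -12 5 5 -7
idiv -> -12 5 0

[-12, 5, 0]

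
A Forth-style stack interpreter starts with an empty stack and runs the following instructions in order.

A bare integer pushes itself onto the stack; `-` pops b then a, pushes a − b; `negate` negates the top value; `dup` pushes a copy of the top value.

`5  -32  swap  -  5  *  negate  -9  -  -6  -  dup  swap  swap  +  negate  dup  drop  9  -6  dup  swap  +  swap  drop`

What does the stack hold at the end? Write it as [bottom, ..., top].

[-400, -12]

5      → 5
-32    → 5 -32
swap   → -32 5
-      → -37
5      → -37 5
*      → -185
negate → 185
-9     → 185 -9
-      → 194
-6     → 194 -6
-      → 200
dup    → 200 200
swap   → 200 200
swap   → 200 200
+      → 400
negate → -400
dup    → -400 -400
drop   → -400
9      → -400 9
-6     → -400 9 -6
dup    → -400 9 -6 -6
swap   → -400 9 -6 -6
+      → -400 9 -12
swap   → -400 -12 9
drop   → -400 -12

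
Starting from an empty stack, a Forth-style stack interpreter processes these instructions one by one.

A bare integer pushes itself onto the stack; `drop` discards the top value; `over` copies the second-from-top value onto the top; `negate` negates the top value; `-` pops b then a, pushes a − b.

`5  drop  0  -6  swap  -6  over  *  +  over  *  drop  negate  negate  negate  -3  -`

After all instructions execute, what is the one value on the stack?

5      -> 5
drop   -> (empty)
0      -> 0
-6     -> 0 -6
swap   -> -6 0
-6     -> -6 0 -6
over   -> -6 0 -6 0
*      -> -6 0 0
+      -> -6 0
over   -> -6 0 -6
*      -> -6 0
drop   -> -6
negate -> 6
negate -> -6
negate -> 6
-3     -> 6 -3
-      -> 9

9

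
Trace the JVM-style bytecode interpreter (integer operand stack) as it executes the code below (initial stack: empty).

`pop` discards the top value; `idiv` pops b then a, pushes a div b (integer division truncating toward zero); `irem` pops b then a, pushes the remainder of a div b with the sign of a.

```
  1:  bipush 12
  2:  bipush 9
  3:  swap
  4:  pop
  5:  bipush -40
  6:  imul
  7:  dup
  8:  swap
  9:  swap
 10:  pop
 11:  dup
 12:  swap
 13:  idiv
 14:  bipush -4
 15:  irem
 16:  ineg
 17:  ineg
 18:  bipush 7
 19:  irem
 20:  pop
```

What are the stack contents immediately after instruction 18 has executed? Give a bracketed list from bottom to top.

[1, 7]

bipush 12  → [12]
bipush 9   → [12, 9]
swap       → [9, 12]
pop        → [9]
bipush -40 → [9, -40]
imul       → [-360]
dup        → [-360, -360]
swap       → [-360, -360]
swap       → [-360, -360]
pop        → [-360]
dup        → [-360, -360]
swap       → [-360, -360]
idiv       → [1]
bipush -4  → [1, -4]
irem       → [1]
ineg       → [-1]
ineg       → [1]
bipush 7   → [1, 7]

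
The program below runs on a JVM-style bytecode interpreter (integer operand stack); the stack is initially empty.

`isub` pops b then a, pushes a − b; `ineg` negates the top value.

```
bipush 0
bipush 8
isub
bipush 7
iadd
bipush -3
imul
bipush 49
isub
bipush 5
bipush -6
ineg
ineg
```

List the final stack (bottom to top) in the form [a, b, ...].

bipush 0  → [0]
bipush 8  → [0, 8]
isub      → [-8]
bipush 7  → [-8, 7]
iadd      → [-1]
bipush -3 → [-1, -3]
imul      → [3]
bipush 49 → [3, 49]
isub      → [-46]
bipush 5  → [-46, 5]
bipush -6 → [-46, 5, -6]
ineg      → [-46, 5, 6]
ineg      → [-46, 5, -6]

[-46, 5, -6]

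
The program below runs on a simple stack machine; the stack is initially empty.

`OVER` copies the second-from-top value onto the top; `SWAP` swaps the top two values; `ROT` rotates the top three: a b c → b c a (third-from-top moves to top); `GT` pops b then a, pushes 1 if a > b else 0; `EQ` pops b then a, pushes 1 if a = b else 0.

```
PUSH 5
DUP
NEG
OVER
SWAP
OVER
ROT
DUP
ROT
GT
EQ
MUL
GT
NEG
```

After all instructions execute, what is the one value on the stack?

PUSH 5 -> [5]
DUP    -> [5, 5]
NEG    -> [5, -5]
OVER   -> [5, -5, 5]
SWAP   -> [5, 5, -5]
OVER   -> [5, 5, -5, 5]
ROT    -> [5, -5, 5, 5]
DUP    -> [5, -5, 5, 5, 5]
ROT    -> [5, -5, 5, 5, 5]
GT     -> [5, -5, 5, 0]
EQ     -> [5, -5, 0]
MUL    -> [5, 0]
GT     -> [1]
NEG    -> [-1]

-1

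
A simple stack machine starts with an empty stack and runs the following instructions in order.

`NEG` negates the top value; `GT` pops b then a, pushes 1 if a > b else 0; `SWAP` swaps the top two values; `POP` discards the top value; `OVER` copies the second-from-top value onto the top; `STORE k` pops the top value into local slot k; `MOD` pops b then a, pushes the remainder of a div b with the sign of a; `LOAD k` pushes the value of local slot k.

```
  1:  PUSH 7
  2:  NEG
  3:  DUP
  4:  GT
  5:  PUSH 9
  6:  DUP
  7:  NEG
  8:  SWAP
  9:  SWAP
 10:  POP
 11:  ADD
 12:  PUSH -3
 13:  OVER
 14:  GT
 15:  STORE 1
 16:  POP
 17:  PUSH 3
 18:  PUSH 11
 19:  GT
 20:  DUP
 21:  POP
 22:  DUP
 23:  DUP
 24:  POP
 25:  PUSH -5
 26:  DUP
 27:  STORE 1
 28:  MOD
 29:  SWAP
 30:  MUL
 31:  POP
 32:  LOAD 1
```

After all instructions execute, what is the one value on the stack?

-5

PUSH 7  : [7]
NEG     : [-7]
DUP     : [-7, -7]
GT      : [0]
PUSH 9  : [0, 9]
DUP     : [0, 9, 9]
NEG     : [0, 9, -9]
SWAP    : [0, -9, 9]
SWAP    : [0, 9, -9]
POP     : [0, 9]
ADD     : [9]
PUSH -3 : [9, -3]
OVER    : [9, -3, 9]
GT      : [9, 0]
STORE 1 : [9]
POP     : []
PUSH 3  : [3]
PUSH 11 : [3, 11]
GT      : [0]
DUP     : [0, 0]
POP     : [0]
DUP     : [0, 0]
DUP     : [0, 0, 0]
POP     : [0, 0]
PUSH -5 : [0, 0, -5]
DUP     : [0, 0, -5, -5]
STORE 1 : [0, 0, -5]
MOD     : [0, 0]
SWAP    : [0, 0]
MUL     : [0]
POP     : []
LOAD 1  : [-5]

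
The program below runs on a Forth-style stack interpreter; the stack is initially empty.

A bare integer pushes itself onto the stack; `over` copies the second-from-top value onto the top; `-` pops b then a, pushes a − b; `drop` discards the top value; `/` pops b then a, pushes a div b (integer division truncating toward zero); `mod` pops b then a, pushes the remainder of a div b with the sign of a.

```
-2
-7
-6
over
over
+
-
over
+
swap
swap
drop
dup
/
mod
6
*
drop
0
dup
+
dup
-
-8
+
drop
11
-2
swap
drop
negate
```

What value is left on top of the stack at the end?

2

-2     → -2
-7     → -2 -7
-6     → -2 -7 -6
over   → -2 -7 -6 -7
over   → -2 -7 -6 -7 -6
+      → -2 -7 -6 -13
-      → -2 -7 7
over   → -2 -7 7 -7
+      → -2 -7 0
swap   → -2 0 -7
swap   → -2 -7 0
drop   → -2 -7
dup    → -2 -7 -7
/      → -2 1
mod    → 0
6      → 0 6
*      → 0
drop   → (empty)
0      → 0
dup    → 0 0
+      → 0
dup    → 0 0
-      → 0
-8     → 0 -8
+      → -8
drop   → (empty)
11     → 11
-2     → 11 -2
swap   → -2 11
drop   → -2
negate → 2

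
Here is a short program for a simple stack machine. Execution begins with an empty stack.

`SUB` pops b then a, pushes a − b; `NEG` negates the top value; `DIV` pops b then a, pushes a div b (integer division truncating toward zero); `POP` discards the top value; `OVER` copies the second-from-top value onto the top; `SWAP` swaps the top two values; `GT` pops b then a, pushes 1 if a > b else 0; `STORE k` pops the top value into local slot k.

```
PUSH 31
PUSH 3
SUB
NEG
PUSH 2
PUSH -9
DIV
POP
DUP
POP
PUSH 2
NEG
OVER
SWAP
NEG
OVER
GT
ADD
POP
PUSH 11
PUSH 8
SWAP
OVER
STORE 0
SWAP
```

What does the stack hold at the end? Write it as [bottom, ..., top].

PUSH 31 -> [31]
PUSH 3  -> [31, 3]
SUB     -> [28]
NEG     -> [-28]
PUSH 2  -> [-28, 2]
PUSH -9 -> [-28, 2, -9]
DIV     -> [-28, 0]
POP     -> [-28]
DUP     -> [-28, -28]
POP     -> [-28]
PUSH 2  -> [-28, 2]
NEG     -> [-28, -2]
OVER    -> [-28, -2, -28]
SWAP    -> [-28, -28, -2]
NEG     -> [-28, -28, 2]
OVER    -> [-28, -28, 2, -28]
GT      -> [-28, -28, 1]
ADD     -> [-28, -27]
POP     -> [-28]
PUSH 11 -> [-28, 11]
PUSH 8  -> [-28, 11, 8]
SWAP    -> [-28, 8, 11]
OVER    -> [-28, 8, 11, 8]
STORE 0 -> [-28, 8, 11]
SWAP    -> [-28, 11, 8]

[-28, 11, 8]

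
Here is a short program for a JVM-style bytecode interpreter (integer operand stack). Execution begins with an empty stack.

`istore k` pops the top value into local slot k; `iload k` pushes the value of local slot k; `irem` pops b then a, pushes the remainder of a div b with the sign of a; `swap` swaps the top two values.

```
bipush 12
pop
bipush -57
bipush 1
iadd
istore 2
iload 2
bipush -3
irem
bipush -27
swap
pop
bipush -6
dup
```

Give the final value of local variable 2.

bipush 12  : 12
pop        : (empty)
bipush -57 : -57
bipush 1   : -57 1
iadd       : -56
istore 2   : (empty)
iload 2    : -56
bipush -3  : -56 -3
irem       : -2
bipush -27 : -2 -27
swap       : -27 -2
pop        : -27
bipush -6  : -27 -6
dup        : -27 -6 -6

-56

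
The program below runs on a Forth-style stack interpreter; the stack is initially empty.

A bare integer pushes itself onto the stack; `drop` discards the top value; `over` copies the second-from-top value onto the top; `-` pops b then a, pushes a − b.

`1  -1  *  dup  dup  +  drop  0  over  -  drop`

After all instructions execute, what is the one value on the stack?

1     [1]
-1    [1, -1]
*     [-1]
dup   [-1, -1]
dup   [-1, -1, -1]
+     [-1, -2]
drop  [-1]
0     [-1, 0]
over  [-1, 0, -1]
-     [-1, 1]
drop  [-1]

-1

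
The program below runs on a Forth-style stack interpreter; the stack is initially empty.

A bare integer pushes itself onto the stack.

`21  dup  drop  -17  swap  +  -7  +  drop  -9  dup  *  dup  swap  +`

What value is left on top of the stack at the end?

162

21   → [21]
dup  → [21, 21]
drop → [21]
-17  → [21, -17]
swap → [-17, 21]
+    → [4]
-7   → [4, -7]
+    → [-3]
drop → []
-9   → [-9]
dup  → [-9, -9]
*    → [81]
dup  → [81, 81]
swap → [81, 81]
+    → [162]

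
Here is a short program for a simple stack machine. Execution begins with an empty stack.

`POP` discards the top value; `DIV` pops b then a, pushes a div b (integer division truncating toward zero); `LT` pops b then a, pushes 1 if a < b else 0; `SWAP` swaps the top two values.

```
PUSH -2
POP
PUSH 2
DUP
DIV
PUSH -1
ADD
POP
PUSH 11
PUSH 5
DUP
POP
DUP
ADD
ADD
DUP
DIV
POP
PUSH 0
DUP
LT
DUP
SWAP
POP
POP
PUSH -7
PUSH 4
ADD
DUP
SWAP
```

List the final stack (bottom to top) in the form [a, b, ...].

[-3, -3]

PUSH -2 → [-2]
POP     → []
PUSH 2  → [2]
DUP     → [2, 2]
DIV     → [1]
PUSH -1 → [1, -1]
ADD     → [0]
POP     → []
PUSH 11 → [11]
PUSH 5  → [11, 5]
DUP     → [11, 5, 5]
POP     → [11, 5]
DUP     → [11, 5, 5]
ADD     → [11, 10]
ADD     → [21]
DUP     → [21, 21]
DIV     → [1]
POP     → []
PUSH 0  → [0]
DUP     → [0, 0]
LT      → [0]
DUP     → [0, 0]
SWAP    → [0, 0]
POP     → [0]
POP     → []
PUSH -7 → [-7]
PUSH 4  → [-7, 4]
ADD     → [-3]
DUP     → [-3, -3]
SWAP    → [-3, -3]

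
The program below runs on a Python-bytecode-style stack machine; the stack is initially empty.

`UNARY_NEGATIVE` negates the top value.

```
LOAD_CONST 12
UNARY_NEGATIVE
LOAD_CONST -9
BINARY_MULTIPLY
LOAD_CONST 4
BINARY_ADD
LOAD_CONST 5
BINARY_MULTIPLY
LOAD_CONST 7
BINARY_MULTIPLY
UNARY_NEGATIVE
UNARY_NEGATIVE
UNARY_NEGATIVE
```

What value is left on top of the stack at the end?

LOAD_CONST 12   -> [12]
UNARY_NEGATIVE  -> [-12]
LOAD_CONST -9   -> [-12, -9]
BINARY_MULTIPLY -> [108]
LOAD_CONST 4    -> [108, 4]
BINARY_ADD      -> [112]
LOAD_CONST 5    -> [112, 5]
BINARY_MULTIPLY -> [560]
LOAD_CONST 7    -> [560, 7]
BINARY_MULTIPLY -> [3920]
UNARY_NEGATIVE  -> [-3920]
UNARY_NEGATIVE  -> [3920]
UNARY_NEGATIVE  -> [-3920]

-3920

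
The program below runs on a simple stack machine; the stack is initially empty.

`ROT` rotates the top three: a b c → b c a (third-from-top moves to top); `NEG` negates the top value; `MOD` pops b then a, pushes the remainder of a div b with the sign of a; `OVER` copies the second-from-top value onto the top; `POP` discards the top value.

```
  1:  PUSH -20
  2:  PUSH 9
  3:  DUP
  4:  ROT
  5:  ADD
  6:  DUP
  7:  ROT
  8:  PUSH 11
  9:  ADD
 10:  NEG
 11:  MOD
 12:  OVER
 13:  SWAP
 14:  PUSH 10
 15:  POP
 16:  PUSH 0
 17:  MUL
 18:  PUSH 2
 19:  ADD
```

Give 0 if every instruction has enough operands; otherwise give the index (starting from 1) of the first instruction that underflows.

0

PUSH -20 -> -20
PUSH 9   -> -20 9
DUP      -> -20 9 9
ROT      -> 9 9 -20
ADD      -> 9 -11
DUP      -> 9 -11 -11
ROT      -> -11 -11 9
PUSH 11  -> -11 -11 9 11
ADD      -> -11 -11 20
NEG      -> -11 -11 -20
MOD      -> -11 -11
OVER     -> -11 -11 -11
SWAP     -> -11 -11 -11
PUSH 10  -> -11 -11 -11 10
POP      -> -11 -11 -11
PUSH 0   -> -11 -11 -11 0
MUL      -> -11 -11 0
PUSH 2   -> -11 -11 0 2
ADD      -> -11 -11 2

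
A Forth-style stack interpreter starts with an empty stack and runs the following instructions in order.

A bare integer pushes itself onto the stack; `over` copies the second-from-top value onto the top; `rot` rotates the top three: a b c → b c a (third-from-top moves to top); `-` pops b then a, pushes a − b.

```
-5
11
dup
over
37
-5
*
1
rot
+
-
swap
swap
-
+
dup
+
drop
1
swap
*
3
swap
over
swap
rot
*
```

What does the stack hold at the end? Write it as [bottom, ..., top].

-5   -> -5
11   -> -5 11
dup  -> -5 11 11
over -> -5 11 11 11
37   -> -5 11 11 11 37
-5   -> -5 11 11 11 37 -5
*    -> -5 11 11 11 -185
1    -> -5 11 11 11 -185 1
rot  -> -5 11 11 -185 1 11
+    -> -5 11 11 -185 12
-    -> -5 11 11 -197
swap -> -5 11 -197 11
swap -> -5 11 11 -197
-    -> -5 11 208
+    -> -5 219
dup  -> -5 219 219
+    -> -5 438
drop -> -5
1    -> -5 1
swap -> 1 -5
*    -> -5
3    -> -5 3
swap -> 3 -5
over -> 3 -5 3
swap -> 3 3 -5
rot  -> 3 -5 3
*    -> 3 -15

[3, -15]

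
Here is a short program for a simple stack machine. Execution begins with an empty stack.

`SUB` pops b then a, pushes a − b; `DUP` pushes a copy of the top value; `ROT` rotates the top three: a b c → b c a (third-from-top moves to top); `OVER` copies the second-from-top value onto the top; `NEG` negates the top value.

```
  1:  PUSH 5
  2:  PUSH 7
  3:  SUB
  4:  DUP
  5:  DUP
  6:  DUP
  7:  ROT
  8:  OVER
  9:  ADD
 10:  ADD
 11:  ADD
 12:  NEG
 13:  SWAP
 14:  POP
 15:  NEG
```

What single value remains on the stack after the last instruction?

-8

PUSH 5 -> [5]
PUSH 7 -> [5, 7]
SUB    -> [-2]
DUP    -> [-2, -2]
DUP    -> [-2, -2, -2]
DUP    -> [-2, -2, -2, -2]
ROT    -> [-2, -2, -2, -2]
OVER   -> [-2, -2, -2, -2, -2]
ADD    -> [-2, -2, -2, -4]
ADD    -> [-2, -2, -6]
ADD    -> [-2, -8]
NEG    -> [-2, 8]
SWAP   -> [8, -2]
POP    -> [8]
NEG    -> [-8]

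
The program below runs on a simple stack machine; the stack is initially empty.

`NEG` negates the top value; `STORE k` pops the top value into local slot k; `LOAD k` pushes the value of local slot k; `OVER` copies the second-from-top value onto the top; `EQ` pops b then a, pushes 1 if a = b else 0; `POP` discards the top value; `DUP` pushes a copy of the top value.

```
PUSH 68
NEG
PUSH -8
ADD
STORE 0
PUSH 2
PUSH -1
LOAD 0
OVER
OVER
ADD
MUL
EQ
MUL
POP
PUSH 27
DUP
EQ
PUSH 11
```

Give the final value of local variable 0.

PUSH 68 -> [68]
NEG     -> [-68]
PUSH -8 -> [-68, -8]
ADD     -> [-76]
STORE 0 -> []
PUSH 2  -> [2]
PUSH -1 -> [2, -1]
LOAD 0  -> [2, -1, -76]
OVER    -> [2, -1, -76, -1]
OVER    -> [2, -1, -76, -1, -76]
ADD     -> [2, -1, -76, -77]
MUL     -> [2, -1, 5852]
EQ      -> [2, 0]
MUL     -> [0]
POP     -> []
PUSH 27 -> [27]
DUP     -> [27, 27]
EQ      -> [1]
PUSH 11 -> [1, 11]

-76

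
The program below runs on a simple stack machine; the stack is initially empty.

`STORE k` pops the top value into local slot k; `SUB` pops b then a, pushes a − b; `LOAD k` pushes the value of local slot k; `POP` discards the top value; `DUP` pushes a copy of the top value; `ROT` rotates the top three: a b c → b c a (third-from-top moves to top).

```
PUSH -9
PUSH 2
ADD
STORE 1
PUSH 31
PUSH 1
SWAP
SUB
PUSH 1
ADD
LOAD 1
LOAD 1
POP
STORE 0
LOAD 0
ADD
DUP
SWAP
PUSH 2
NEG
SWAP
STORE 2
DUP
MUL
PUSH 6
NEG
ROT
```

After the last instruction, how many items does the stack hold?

PUSH -9  [-9]
PUSH 2   [-9, 2]
ADD      [-7]
STORE 1  []
PUSH 31  [31]
PUSH 1   [31, 1]
SWAP     [1, 31]
SUB      [-30]
PUSH 1   [-30, 1]
ADD      [-29]
LOAD 1   [-29, -7]
LOAD 1   [-29, -7, -7]
POP      [-29, -7]
STORE 0  [-29]
LOAD 0   [-29, -7]
ADD      [-36]
DUP      [-36, -36]
SWAP     [-36, -36]
PUSH 2   [-36, -36, 2]
NEG      [-36, -36, -2]
SWAP     [-36, -2, -36]
STORE 2  [-36, -2]
DUP      [-36, -2, -2]
MUL      [-36, 4]
PUSH 6   [-36, 4, 6]
NEG      [-36, 4, -6]
ROT      [4, -6, -36]

3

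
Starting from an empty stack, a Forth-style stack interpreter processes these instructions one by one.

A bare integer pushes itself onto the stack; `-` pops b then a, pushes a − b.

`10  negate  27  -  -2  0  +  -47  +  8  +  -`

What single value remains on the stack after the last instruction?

4

10     → [10]
negate → [-10]
27     → [-10, 27]
-      → [-37]
-2     → [-37, -2]
0      → [-37, -2, 0]
+      → [-37, -2]
-47    → [-37, -2, -47]
+      → [-37, -49]
8      → [-37, -49, 8]
+      → [-37, -41]
-      → [4]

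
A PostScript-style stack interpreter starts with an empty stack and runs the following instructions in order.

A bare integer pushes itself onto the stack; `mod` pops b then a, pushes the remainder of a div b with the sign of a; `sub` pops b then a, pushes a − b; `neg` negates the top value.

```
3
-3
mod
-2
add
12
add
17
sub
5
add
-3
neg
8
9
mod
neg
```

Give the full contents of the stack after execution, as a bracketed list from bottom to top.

3   → 3
-3  → 3 -3
mod → 0
-2  → 0 -2
add → -2
12  → -2 12
add → 10
17  → 10 17
sub → -7
5   → -7 5
add → -2
-3  → -2 -3
neg → -2 3
8   → -2 3 8
9   → -2 3 8 9
mod → -2 3 8
neg → -2 3 -8

[-2, 3, -8]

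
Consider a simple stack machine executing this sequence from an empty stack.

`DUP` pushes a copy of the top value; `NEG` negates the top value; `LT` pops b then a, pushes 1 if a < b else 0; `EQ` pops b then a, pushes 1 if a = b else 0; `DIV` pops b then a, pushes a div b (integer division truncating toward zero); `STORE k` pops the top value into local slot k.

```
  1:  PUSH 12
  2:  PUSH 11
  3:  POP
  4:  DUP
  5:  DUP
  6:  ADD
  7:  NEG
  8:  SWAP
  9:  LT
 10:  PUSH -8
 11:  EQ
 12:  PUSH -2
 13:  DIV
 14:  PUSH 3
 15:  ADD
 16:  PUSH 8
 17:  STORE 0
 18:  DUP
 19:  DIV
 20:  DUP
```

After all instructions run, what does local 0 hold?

PUSH 12 → 12
PUSH 11 → 12 11
POP     → 12
DUP     → 12 12
DUP     → 12 12 12
ADD     → 12 24
NEG     → 12 -24
SWAP    → -24 12
LT      → 1
PUSH -8 → 1 -8
EQ      → 0
PUSH -2 → 0 -2
DIV     → 0
PUSH 3  → 0 3
ADD     → 3
PUSH 8  → 3 8
STORE 0 → 3
DUP     → 3 3
DIV     → 1
DUP     → 1 1

8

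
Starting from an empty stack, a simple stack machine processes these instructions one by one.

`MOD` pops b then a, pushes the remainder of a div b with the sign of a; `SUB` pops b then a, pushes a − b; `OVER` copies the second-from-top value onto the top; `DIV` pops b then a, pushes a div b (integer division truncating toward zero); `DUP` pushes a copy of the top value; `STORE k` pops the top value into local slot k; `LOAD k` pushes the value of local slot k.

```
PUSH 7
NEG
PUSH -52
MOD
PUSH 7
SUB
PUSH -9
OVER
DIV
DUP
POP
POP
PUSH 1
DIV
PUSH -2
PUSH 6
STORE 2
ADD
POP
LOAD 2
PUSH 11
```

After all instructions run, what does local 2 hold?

PUSH 7    7
NEG       -7
PUSH -52  -7 -52
MOD       -7
PUSH 7    -7 7
SUB       -14
PUSH -9   -14 -9
OVER      -14 -9 -14
DIV       -14 0
DUP       -14 0 0
POP       -14 0
POP       -14
PUSH 1    -14 1
DIV       -14
PUSH -2   -14 -2
PUSH 6    -14 -2 6
STORE 2   -14 -2
ADD       -16
POP       (empty)
LOAD 2    6
PUSH 11   6 11

6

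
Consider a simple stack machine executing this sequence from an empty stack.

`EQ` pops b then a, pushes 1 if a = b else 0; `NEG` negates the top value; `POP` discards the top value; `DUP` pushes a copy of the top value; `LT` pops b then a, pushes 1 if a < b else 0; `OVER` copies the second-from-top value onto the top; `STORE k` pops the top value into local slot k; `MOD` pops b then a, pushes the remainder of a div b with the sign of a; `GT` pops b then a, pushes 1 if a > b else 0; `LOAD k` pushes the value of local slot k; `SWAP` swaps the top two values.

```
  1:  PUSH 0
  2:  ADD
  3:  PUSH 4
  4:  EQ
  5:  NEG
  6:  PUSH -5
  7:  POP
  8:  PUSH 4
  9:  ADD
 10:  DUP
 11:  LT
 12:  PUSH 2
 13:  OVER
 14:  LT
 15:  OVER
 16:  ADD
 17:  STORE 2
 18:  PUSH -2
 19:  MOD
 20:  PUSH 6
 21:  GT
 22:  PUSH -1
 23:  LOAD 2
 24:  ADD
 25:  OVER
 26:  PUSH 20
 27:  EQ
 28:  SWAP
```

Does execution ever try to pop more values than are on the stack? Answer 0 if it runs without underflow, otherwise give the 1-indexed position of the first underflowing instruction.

PUSH 0 → [0]
ADD  — needs 2 operands, stack has 1 → underflow

2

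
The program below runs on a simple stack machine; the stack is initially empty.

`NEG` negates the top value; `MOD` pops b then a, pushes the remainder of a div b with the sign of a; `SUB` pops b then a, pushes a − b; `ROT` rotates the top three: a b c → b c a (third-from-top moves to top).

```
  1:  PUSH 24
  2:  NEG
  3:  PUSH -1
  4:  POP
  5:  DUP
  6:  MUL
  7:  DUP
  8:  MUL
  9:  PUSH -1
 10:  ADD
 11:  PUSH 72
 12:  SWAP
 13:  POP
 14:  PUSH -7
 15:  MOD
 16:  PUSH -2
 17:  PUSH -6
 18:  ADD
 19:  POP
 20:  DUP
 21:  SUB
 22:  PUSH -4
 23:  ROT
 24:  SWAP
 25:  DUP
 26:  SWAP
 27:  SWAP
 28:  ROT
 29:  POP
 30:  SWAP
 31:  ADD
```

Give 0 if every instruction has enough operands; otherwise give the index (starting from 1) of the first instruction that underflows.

PUSH 24 -> [24]
NEG     -> [-24]
PUSH -1 -> [-24, -1]
POP     -> [-24]
DUP     -> [-24, -24]
MUL     -> [576]
DUP     -> [576, 576]
MUL     -> [331776]
PUSH -1 -> [331776, -1]
ADD     -> [331775]
PUSH 72 -> [331775, 72]
SWAP    -> [72, 331775]
POP     -> [72]
PUSH -7 -> [72, -7]
MOD     -> [2]
PUSH -2 -> [2, -2]
PUSH -6 -> [2, -2, -6]
ADD     -> [2, -8]
POP     -> [2]
DUP     -> [2, 2]
SUB     -> [0]
PUSH -4 -> [0, -4]
ROT  — needs 3 operands, stack has 2 → underflow

23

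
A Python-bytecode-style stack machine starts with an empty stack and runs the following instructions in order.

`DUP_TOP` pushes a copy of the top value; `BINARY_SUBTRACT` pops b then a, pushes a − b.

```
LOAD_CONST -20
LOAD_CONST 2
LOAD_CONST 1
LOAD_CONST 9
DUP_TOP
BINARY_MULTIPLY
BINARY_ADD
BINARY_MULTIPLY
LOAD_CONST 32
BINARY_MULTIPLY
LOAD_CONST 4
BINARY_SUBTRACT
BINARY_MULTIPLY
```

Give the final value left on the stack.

-104880

LOAD_CONST -20  → [-20]
LOAD_CONST 2    → [-20, 2]
LOAD_CONST 1    → [-20, 2, 1]
LOAD_CONST 9    → [-20, 2, 1, 9]
DUP_TOP         → [-20, 2, 1, 9, 9]
BINARY_MULTIPLY → [-20, 2, 1, 81]
BINARY_ADD      → [-20, 2, 82]
BINARY_MULTIPLY → [-20, 164]
LOAD_CONST 32   → [-20, 164, 32]
BINARY_MULTIPLY → [-20, 5248]
LOAD_CONST 4    → [-20, 5248, 4]
BINARY_SUBTRACT → [-20, 5244]
BINARY_MULTIPLY → [-104880]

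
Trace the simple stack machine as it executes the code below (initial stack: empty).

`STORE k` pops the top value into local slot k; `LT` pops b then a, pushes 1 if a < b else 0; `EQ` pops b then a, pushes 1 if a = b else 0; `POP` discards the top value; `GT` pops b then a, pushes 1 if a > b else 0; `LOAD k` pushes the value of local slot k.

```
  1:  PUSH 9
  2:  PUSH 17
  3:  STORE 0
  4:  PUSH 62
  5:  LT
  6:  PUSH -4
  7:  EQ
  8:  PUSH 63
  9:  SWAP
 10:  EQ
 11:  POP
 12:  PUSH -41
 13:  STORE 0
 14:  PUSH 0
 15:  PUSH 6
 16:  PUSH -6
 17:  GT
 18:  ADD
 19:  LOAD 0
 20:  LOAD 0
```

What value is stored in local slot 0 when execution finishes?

-41

PUSH 9    [9]
PUSH 17   [9, 17]
STORE 0   [9]
PUSH 62   [9, 62]
LT        [1]
PUSH -4   [1, -4]
EQ        [0]
PUSH 63   [0, 63]
SWAP      [63, 0]
EQ        [0]
POP       []
PUSH -41  [-41]
STORE 0   []
PUSH 0    [0]
PUSH 6    [0, 6]
PUSH -6   [0, 6, -6]
GT        [0, 1]
ADD       [1]
LOAD 0    [1, -41]
LOAD 0    [1, -41, -41]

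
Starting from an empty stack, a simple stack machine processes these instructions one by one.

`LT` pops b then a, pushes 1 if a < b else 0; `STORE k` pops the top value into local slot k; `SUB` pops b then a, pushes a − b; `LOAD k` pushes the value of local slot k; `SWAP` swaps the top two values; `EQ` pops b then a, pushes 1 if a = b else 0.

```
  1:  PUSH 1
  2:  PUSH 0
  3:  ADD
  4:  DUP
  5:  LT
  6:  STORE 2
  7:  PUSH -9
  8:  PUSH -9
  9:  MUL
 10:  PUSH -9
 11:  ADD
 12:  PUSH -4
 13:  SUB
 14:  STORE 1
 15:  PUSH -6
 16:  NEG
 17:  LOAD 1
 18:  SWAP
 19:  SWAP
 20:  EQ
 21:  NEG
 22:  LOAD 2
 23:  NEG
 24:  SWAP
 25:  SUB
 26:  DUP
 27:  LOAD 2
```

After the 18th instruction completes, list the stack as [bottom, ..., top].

[76, 6]

PUSH 1  -> [1]
PUSH 0  -> [1, 0]
ADD     -> [1]
DUP     -> [1, 1]
LT      -> [0]
STORE 2 -> []
PUSH -9 -> [-9]
PUSH -9 -> [-9, -9]
MUL     -> [81]
PUSH -9 -> [81, -9]
ADD     -> [72]
PUSH -4 -> [72, -4]
SUB     -> [76]
STORE 1 -> []
PUSH -6 -> [-6]
NEG     -> [6]
LOAD 1  -> [6, 76]
SWAP    -> [76, 6]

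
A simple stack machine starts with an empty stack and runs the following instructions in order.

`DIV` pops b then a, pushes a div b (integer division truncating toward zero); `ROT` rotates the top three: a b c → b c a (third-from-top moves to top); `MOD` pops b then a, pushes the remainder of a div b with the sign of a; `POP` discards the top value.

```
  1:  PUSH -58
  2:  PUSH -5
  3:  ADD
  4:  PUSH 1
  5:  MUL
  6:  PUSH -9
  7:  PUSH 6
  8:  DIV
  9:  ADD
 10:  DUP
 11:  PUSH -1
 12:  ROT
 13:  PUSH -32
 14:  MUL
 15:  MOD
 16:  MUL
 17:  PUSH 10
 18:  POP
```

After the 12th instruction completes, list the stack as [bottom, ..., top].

PUSH -58 -> [-58]
PUSH -5  -> [-58, -5]
ADD      -> [-63]
PUSH 1   -> [-63, 1]
MUL      -> [-63]
PUSH -9  -> [-63, -9]
PUSH 6   -> [-63, -9, 6]
DIV      -> [-63, -1]
ADD      -> [-64]
DUP      -> [-64, -64]
PUSH -1  -> [-64, -64, -1]
ROT      -> [-64, -1, -64]

[-64, -1, -64]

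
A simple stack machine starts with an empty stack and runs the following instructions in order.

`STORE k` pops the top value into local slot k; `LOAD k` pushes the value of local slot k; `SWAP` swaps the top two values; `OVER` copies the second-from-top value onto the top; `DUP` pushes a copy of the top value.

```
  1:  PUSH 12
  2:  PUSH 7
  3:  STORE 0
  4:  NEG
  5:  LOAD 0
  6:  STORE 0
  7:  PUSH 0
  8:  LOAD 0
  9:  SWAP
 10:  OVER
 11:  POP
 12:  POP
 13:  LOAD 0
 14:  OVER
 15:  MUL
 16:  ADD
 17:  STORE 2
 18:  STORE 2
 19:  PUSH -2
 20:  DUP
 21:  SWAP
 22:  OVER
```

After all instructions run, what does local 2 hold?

-12

PUSH 12 : [12]
PUSH 7  : [12, 7]
STORE 0 : [12]
NEG     : [-12]
LOAD 0  : [-12, 7]
STORE 0 : [-12]
PUSH 0  : [-12, 0]
LOAD 0  : [-12, 0, 7]
SWAP    : [-12, 7, 0]
OVER    : [-12, 7, 0, 7]
POP     : [-12, 7, 0]
POP     : [-12, 7]
LOAD 0  : [-12, 7, 7]
OVER    : [-12, 7, 7, 7]
MUL     : [-12, 7, 49]
ADD     : [-12, 56]
STORE 2 : [-12]
STORE 2 : []
PUSH -2 : [-2]
DUP     : [-2, -2]
SWAP    : [-2, -2]
OVER    : [-2, -2, -2]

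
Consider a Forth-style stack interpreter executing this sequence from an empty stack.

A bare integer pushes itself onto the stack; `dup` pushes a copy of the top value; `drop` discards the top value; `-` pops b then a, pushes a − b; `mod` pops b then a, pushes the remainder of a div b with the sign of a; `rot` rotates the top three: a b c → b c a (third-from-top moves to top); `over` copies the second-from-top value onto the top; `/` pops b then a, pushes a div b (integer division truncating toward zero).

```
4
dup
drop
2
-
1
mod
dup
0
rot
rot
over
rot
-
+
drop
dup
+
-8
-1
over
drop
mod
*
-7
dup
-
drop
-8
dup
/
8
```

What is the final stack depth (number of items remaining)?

4    → 4
dup  → 4 4
drop → 4
2    → 4 2
-    → 2
1    → 2 1
mod  → 0
dup  → 0 0
0    → 0 0 0
rot  → 0 0 0
rot  → 0 0 0
over → 0 0 0 0
rot  → 0 0 0 0
-    → 0 0 0
+    → 0 0
drop → 0
dup  → 0 0
+    → 0
-8   → 0 -8
-1   → 0 -8 -1
over → 0 -8 -1 -8
drop → 0 -8 -1
mod  → 0 0
*    → 0
-7   → 0 -7
dup  → 0 -7 -7
-    → 0 0
drop → 0
-8   → 0 -8
dup  → 0 -8 -8
/    → 0 1
8    → 0 1 8

3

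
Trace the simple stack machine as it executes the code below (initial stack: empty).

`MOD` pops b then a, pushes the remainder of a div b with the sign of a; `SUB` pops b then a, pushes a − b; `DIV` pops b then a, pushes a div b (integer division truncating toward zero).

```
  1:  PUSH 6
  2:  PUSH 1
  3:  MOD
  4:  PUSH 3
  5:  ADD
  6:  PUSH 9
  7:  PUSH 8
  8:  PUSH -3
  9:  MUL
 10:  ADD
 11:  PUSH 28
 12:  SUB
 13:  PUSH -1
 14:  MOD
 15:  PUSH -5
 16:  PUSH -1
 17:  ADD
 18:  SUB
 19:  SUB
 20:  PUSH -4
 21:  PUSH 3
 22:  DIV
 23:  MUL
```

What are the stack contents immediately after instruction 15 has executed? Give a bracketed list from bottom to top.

[3, 0, -5]

PUSH 6   6
PUSH 1   6 1
MOD      0
PUSH 3   0 3
ADD      3
PUSH 9   3 9
PUSH 8   3 9 8
PUSH -3  3 9 8 -3
MUL      3 9 -24
ADD      3 -15
PUSH 28  3 -15 28
SUB      3 -43
PUSH -1  3 -43 -1
MOD      3 0
PUSH -5  3 0 -5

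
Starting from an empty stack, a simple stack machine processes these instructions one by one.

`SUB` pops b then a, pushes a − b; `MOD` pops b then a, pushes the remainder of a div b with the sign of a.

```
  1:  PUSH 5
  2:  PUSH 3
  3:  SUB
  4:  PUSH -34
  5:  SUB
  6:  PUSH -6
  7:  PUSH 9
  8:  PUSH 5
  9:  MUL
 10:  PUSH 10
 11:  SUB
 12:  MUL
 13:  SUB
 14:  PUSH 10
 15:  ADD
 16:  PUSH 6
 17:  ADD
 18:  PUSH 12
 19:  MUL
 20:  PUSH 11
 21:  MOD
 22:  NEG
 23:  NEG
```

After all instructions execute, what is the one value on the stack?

9

PUSH 5    5
PUSH 3    5 3
SUB       2
PUSH -34  2 -34
SUB       36
PUSH -6   36 -6
PUSH 9    36 -6 9
PUSH 5    36 -6 9 5
MUL       36 -6 45
PUSH 10   36 -6 45 10
SUB       36 -6 35
MUL       36 -210
SUB       246
PUSH 10   246 10
ADD       256
PUSH 6    256 6
ADD       262
PUSH 12   262 12
MUL       3144
PUSH 11   3144 11
MOD       9
NEG       -9
NEG       9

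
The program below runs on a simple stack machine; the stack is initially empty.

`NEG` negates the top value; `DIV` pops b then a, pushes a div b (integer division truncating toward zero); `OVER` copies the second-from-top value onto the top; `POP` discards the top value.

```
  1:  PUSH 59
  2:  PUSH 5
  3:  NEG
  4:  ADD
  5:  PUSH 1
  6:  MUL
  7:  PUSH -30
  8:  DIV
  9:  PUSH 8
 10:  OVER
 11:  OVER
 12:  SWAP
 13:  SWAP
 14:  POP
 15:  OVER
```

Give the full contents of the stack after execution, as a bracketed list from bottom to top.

[-1, 8, -1, 8]

PUSH 59  -> [59]
PUSH 5   -> [59, 5]
NEG      -> [59, -5]
ADD      -> [54]
PUSH 1   -> [54, 1]
MUL      -> [54]
PUSH -30 -> [54, -30]
DIV      -> [-1]
PUSH 8   -> [-1, 8]
OVER     -> [-1, 8, -1]
OVER     -> [-1, 8, -1, 8]
SWAP     -> [-1, 8, 8, -1]
SWAP     -> [-1, 8, -1, 8]
POP      -> [-1, 8, -1]
OVER     -> [-1, 8, -1, 8]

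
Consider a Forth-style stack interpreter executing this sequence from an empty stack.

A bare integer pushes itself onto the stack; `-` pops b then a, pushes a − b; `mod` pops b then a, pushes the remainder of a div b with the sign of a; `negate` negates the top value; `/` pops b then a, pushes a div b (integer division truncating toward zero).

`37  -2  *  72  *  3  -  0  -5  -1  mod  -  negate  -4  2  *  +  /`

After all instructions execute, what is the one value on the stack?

37     : [37]
-2     : [37, -2]
*      : [-74]
72     : [-74, 72]
*      : [-5328]
3      : [-5328, 3]
-      : [-5331]
0      : [-5331, 0]
-5     : [-5331, 0, -5]
-1     : [-5331, 0, -5, -1]
mod    : [-5331, 0, 0]
-      : [-5331, 0]
negate : [-5331, 0]
-4     : [-5331, 0, -4]
2      : [-5331, 0, -4, 2]
*      : [-5331, 0, -8]
+      : [-5331, -8]
/      : [666]

666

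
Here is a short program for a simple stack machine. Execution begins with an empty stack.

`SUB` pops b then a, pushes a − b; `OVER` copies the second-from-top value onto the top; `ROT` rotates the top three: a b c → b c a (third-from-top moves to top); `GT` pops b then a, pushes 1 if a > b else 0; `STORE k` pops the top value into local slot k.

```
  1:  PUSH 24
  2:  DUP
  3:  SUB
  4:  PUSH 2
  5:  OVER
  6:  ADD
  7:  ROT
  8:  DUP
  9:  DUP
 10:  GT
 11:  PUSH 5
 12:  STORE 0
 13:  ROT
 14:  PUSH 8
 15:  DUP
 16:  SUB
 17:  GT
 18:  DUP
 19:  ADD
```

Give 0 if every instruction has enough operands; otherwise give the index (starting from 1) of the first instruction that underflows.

PUSH 24  24
DUP      24 24
SUB      0
PUSH 2   0 2
OVER     0 2 0
ADD      0 2
ROT  — needs 3 operands, stack has 2 → underflow

7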